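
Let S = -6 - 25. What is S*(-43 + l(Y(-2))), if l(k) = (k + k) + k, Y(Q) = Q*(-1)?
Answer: 1147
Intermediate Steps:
Y(Q) = -Q
S = -31
l(k) = 3*k (l(k) = 2*k + k = 3*k)
S*(-43 + l(Y(-2))) = -31*(-43 + 3*(-1*(-2))) = -31*(-43 + 3*2) = -31*(-43 + 6) = -31*(-37) = 1147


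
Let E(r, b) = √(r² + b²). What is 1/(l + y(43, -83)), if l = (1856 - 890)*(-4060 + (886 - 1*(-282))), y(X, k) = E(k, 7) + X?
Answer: -2793629/7804362982703 - √6938/7804362982703 ≈ -3.5797e-7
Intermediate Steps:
E(r, b) = √(b² + r²)
y(X, k) = X + √(49 + k²) (y(X, k) = √(7² + k²) + X = √(49 + k²) + X = X + √(49 + k²))
l = -2793672 (l = 966*(-4060 + (886 + 282)) = 966*(-4060 + 1168) = 966*(-2892) = -2793672)
1/(l + y(43, -83)) = 1/(-2793672 + (43 + √(49 + (-83)²))) = 1/(-2793672 + (43 + √(49 + 6889))) = 1/(-2793672 + (43 + √6938)) = 1/(-2793629 + √6938)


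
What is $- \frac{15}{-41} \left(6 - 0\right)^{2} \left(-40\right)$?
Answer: $- \frac{21600}{41} \approx -526.83$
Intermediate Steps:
$- \frac{15}{-41} \left(6 - 0\right)^{2} \left(-40\right) = \left(-15\right) \left(- \frac{1}{41}\right) \left(6 + 0\right)^{2} \left(-40\right) = \frac{15 \cdot 6^{2}}{41} \left(-40\right) = \frac{15}{41} \cdot 36 \left(-40\right) = \frac{540}{41} \left(-40\right) = - \frac{21600}{41}$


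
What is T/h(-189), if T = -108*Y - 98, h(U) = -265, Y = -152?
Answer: -16318/265 ≈ -61.577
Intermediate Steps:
T = 16318 (T = -108*(-152) - 98 = 16416 - 98 = 16318)
T/h(-189) = 16318/(-265) = 16318*(-1/265) = -16318/265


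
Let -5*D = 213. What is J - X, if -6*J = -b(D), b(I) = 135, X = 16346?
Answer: -32647/2 ≈ -16324.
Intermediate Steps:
D = -213/5 (D = -⅕*213 = -213/5 ≈ -42.600)
J = 45/2 (J = -(-1)*135/6 = -⅙*(-135) = 45/2 ≈ 22.500)
J - X = 45/2 - 1*16346 = 45/2 - 16346 = -32647/2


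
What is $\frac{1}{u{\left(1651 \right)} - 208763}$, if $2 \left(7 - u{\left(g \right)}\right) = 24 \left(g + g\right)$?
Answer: $- \frac{1}{248380} \approx -4.0261 \cdot 10^{-6}$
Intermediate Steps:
$u{\left(g \right)} = 7 - 24 g$ ($u{\left(g \right)} = 7 - \frac{24 \left(g + g\right)}{2} = 7 - \frac{24 \cdot 2 g}{2} = 7 - \frac{48 g}{2} = 7 - 24 g$)
$\frac{1}{u{\left(1651 \right)} - 208763} = \frac{1}{\left(7 - 39624\right) - 208763} = \frac{1}{-39617 - 208763} = \frac{1}{-248380} = - \frac{1}{248380}$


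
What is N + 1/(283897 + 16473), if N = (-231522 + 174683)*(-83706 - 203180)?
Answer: 4897927342140981/300370 ≈ 1.6306e+10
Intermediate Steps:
N = 16306313354 (N = -56839*(-286886) = 16306313354)
N + 1/(283897 + 16473) = 16306313354 + 1/(283897 + 16473) = 16306313354 + 1/300370 = 4897927342140981/300370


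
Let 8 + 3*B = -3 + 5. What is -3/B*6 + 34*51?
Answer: 1743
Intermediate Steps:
B = -2 (B = -8/3 + (-3 + 5)/3 = -8/3 + (1/3)*2 = -8/3 + 2/3 = -2)
-3/B*6 + 34*51 = -3/(-2)*6 + 34*51 = -3*(-1/2)*6 + 1734 = (3/2)*6 + 1734 = 9 + 1734 = 1743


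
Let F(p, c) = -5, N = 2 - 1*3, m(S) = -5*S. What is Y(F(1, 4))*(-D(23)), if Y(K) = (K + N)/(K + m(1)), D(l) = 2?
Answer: -6/5 ≈ -1.2000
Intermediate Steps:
N = -1 (N = 2 - 3 = -1)
Y(K) = (-1 + K)/(-5 + K) (Y(K) = (K - 1)/(K - 5*1) = (-1 + K)/(K - 5) = (-1 + K)/(-5 + K))
Y(F(1, 4))*(-D(23)) = ((-1 - 5)/(-5 - 5))*(-1*2) = (-6/(-10))*(-2) = -⅒*(-6)*(-2) = (⅗)*(-2) = -6/5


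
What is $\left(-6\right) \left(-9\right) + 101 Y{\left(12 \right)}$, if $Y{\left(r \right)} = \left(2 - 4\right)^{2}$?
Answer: $458$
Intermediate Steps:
$Y{\left(r \right)} = 4$ ($Y{\left(r \right)} = \left(-2\right)^{2} = 4$)
$\left(-6\right) \left(-9\right) + 101 Y{\left(12 \right)} = \left(-6\right) \left(-9\right) + 101 \cdot 4 = 54 + 404 = 458$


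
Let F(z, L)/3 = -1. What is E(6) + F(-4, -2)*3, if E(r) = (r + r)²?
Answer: 135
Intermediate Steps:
E(r) = 4*r² (E(r) = (2*r)² = 4*r²)
F(z, L) = -3 (F(z, L) = 3*(-1) = -3)
E(6) + F(-4, -2)*3 = 4*6² - 3*3 = 4*36 - 9 = 144 - 9 = 135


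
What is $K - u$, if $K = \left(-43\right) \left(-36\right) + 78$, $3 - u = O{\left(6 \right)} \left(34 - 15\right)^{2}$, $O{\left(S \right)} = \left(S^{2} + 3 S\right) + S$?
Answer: $23283$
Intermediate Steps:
$O{\left(S \right)} = S^{2} + 4 S$
$u = -21657$ ($u = 3 - 6 \left(4 + 6\right) \left(34 - 15\right)^{2} = 3 - 6 \cdot 10 \cdot 19^{2} = 3 - 60 \cdot 361 = 3 - 21660 = -21657$)
$K = 1626$ ($K = 1548 + 78 = 1626$)
$K - u = 1626 - -21657 = 1626 + 21657 = 23283$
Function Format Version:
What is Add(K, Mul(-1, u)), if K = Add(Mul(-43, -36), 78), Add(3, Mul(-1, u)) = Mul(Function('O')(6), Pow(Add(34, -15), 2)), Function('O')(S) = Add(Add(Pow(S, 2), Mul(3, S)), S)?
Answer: 23283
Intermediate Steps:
Function('O')(S) = Add(Pow(S, 2), Mul(4, S))
u = -21657 (u = Add(3, Mul(-1, Mul(Mul(6, Add(4, 6)), Pow(Add(34, -15), 2)))) = Add(3, Mul(-1, Mul(Mul(6, 10), Pow(19, 2)))) = Add(3, Mul(-1, Mul(60, 361))) = Add(3, Mul(-1, 21660)) = Add(3, -21660) = -21657)
K = 1626 (K = Add(1548, 78) = 1626)
Add(K, Mul(-1, u)) = Add(1626, Mul(-1, -21657)) = Add(1626, 21657) = 23283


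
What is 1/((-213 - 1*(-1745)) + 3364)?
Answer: 1/4896 ≈ 0.00020425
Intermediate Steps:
1/((-213 - 1*(-1745)) + 3364) = 1/((-213 + 1745) + 3364) = 1/(1532 + 3364) = 1/4896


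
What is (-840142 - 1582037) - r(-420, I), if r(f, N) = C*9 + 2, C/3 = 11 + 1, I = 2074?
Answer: -2422505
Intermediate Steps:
C = 36 (C = 3*(11 + 1) = 3*12 = 36)
r(f, N) = 326 (r(f, N) = 36*9 + 2 = 324 + 2 = 326)
(-840142 - 1582037) - r(-420, I) = (-840142 - 1582037) - 1*326 = -2422179 - 326 = -2422505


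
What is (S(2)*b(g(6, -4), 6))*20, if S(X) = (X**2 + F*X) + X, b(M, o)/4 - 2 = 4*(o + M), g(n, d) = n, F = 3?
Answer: 48000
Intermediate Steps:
b(M, o) = 8 + 16*M + 16*o (b(M, o) = 8 + 4*(4*(o + M)) = 8 + 4*(4*(M + o)) = 8 + 4*(4*M + 4*o) = 8 + (16*M + 16*o) = 8 + 16*M + 16*o)
S(X) = X**2 + 4*X (S(X) = (X**2 + 3*X) + X = X**2 + 4*X)
(S(2)*b(g(6, -4), 6))*20 = ((2*(4 + 2))*(8 + 16*6 + 16*6))*20 = ((2*6)*(8 + 96 + 96))*20 = (12*200)*20 = 2400*20 = 48000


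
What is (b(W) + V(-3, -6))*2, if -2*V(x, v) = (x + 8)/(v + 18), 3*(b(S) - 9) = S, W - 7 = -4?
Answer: 235/12 ≈ 19.583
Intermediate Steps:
W = 3 (W = 7 - 4 = 3)
b(S) = 9 + S/3
V(x, v) = -(8 + x)/(2*(18 + v)) (V(x, v) = -(x + 8)/(2*(v + 18)) = -(8 + x)/(2*(18 + v)))
(b(W) + V(-3, -6))*2 = ((9 + (1/3)*3) + (-8 - 1*(-3))/(2*(18 - 6)))*2 = ((9 + 1) + (1/2)*(-8 + 3)/12)*2 = (10 + (1/2)*(1/12)*(-5))*2 = (10 - 5/24)*2 = (235/24)*2 = 235/12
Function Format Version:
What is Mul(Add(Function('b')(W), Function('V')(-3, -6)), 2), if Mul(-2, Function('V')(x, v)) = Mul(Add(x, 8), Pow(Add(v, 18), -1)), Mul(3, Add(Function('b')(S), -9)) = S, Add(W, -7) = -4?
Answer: Rational(235, 12) ≈ 19.583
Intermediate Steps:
W = 3 (W = Add(7, -4) = 3)
Function('b')(S) = Add(9, Mul(Rational(1, 3), S))
Function('V')(x, v) = Mul(Rational(-1, 2), Pow(Add(18, v), -1), Add(8, x)) (Function('V')(x, v) = Mul(Rational(-1, 2), Mul(Add(x, 8), Pow(Add(v, 18), -1))) = Mul(Rational(-1, 2), Mul(Add(8, x), Pow(Add(18, v), -1))) = Mul(Rational(-1, 2), Mul(Pow(Add(18, v), -1), Add(8, x))) = Mul(Rational(-1, 2), Pow(Add(18, v), -1), Add(8, x)))
Mul(Add(Function('b')(W), Function('V')(-3, -6)), 2) = Mul(Add(Add(9, Mul(Rational(1, 3), 3)), Mul(Rational(1, 2), Pow(Add(18, -6), -1), Add(-8, Mul(-1, -3)))), 2) = Mul(Add(Add(9, 1), Mul(Rational(1, 2), Pow(12, -1), Add(-8, 3))), 2) = Mul(Add(10, Mul(Rational(1, 2), Rational(1, 12), -5)), 2) = Mul(Add(10, Rational(-5, 24)), 2) = Mul(Rational(235, 24), 2) = Rational(235, 12)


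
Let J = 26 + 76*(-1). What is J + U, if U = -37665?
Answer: -37715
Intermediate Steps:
J = -50 (J = 26 - 76 = -50)
J + U = -50 - 37665 = -37715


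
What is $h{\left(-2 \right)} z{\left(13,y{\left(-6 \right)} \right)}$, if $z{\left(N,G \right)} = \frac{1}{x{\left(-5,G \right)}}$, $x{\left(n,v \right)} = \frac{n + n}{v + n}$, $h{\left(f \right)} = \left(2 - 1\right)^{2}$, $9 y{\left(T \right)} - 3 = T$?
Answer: $\frac{8}{15} \approx 0.53333$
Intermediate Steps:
$y{\left(T \right)} = \frac{1}{3} + \frac{T}{9}$
$h{\left(f \right)} = 1$ ($h{\left(f \right)} = 1^{2} = 1$)
$x{\left(n,v \right)} = \frac{2 n}{n + v}$
$z{\left(N,G \right)} = \frac{1}{2} - \frac{G}{10}$ ($z{\left(N,G \right)} = \frac{1}{2 \left(-5\right) \frac{1}{-5 + G}} = \frac{1}{\left(-10\right) \frac{1}{-5 + G}} = \frac{1}{2} - \frac{G}{10}$)
$h{\left(-2 \right)} z{\left(13,y{\left(-6 \right)} \right)} = 1 \left(\frac{1}{2} - \frac{\frac{1}{3} + \frac{1}{9} \left(-6\right)}{10}\right) = 1 \left(\frac{1}{2} - \frac{\frac{1}{3} - \frac{2}{3}}{10}\right) = 1 \left(\frac{1}{2} - - \frac{1}{30}\right) = 1 \left(\frac{1}{2} + \frac{1}{30}\right) = 1 \cdot \frac{8}{15} = \frac{8}{15}$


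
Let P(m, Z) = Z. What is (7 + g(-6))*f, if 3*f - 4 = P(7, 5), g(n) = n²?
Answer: 129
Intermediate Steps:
f = 3 (f = 4/3 + (⅓)*5 = 4/3 + 5/3 = 3)
(7 + g(-6))*f = (7 + (-6)²)*3 = (7 + 36)*3 = 43*3 = 129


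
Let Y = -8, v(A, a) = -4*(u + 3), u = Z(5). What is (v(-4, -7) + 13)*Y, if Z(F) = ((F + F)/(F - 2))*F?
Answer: 1576/3 ≈ 525.33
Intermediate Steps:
Z(F) = 2*F²/(-2 + F) (Z(F) = ((2*F)/(-2 + F))*F = (2*F/(-2 + F))*F = 2*F²/(-2 + F))
u = 50/3 (u = 2*5²/(-2 + 5) = 2*25/3 = 2*25*(⅓) = 50/3 ≈ 16.667)
v(A, a) = -236/3 (v(A, a) = -4*(50/3 + 3) = -4*59/3 = -236/3)
(v(-4, -7) + 13)*Y = (-236/3 + 13)*(-8) = -197/3*(-8) = 1576/3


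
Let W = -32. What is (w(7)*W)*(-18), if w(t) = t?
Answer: 4032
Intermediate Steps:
(w(7)*W)*(-18) = (7*(-32))*(-18) = -224*(-18) = 4032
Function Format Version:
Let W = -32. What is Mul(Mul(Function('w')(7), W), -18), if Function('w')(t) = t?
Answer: 4032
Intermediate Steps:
Mul(Mul(Function('w')(7), W), -18) = Mul(Mul(7, -32), -18) = Mul(-224, -18) = 4032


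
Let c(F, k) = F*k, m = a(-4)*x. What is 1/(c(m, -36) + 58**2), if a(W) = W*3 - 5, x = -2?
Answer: 1/2140 ≈ 0.00046729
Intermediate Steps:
a(W) = -5 + 3*W (a(W) = 3*W - 5 = -5 + 3*W)
m = 34 (m = (-5 + 3*(-4))*(-2) = (-5 - 12)*(-2) = -17*(-2) = 34)
1/(c(m, -36) + 58**2) = 1/(34*(-36) + 58**2) = 1/(-1224 + 3364) = 1/2140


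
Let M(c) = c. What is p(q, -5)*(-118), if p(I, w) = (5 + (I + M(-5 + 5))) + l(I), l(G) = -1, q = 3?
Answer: -826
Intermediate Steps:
p(I, w) = 4 + I (p(I, w) = (5 + (I + (-5 + 5))) - 1 = (5 + (I + 0)) - 1 = (5 + I) - 1 = 4 + I)
p(q, -5)*(-118) = (4 + 3)*(-118) = 7*(-118) = -826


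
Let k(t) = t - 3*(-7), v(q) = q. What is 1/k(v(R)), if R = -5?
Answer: 1/16 ≈ 0.062500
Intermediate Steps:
k(t) = 21 + t (k(t) = t + 21 = 21 + t)
1/k(v(R)) = 1/(21 - 5) = 1/16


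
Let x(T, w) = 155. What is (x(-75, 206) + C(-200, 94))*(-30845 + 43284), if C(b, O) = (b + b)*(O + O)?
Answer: -933484755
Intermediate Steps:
C(b, O) = 4*O*b (C(b, O) = (2*b)*(2*O) = 4*O*b)
(x(-75, 206) + C(-200, 94))*(-30845 + 43284) = (155 + 4*94*(-200))*(-30845 + 43284) = (155 - 75200)*12439 = -75045*12439 = -933484755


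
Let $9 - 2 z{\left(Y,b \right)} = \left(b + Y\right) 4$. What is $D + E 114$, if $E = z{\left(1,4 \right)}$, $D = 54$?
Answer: $-573$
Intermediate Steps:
$z{\left(Y,b \right)} = \frac{9}{2} - 2 Y - 2 b$ ($z{\left(Y,b \right)} = \frac{9}{2} - \frac{\left(b + Y\right) 4}{2} = \frac{9}{2} - \frac{\left(Y + b\right) 4}{2} = \frac{9}{2} - \frac{4 Y + 4 b}{2} = \frac{9}{2} - \left(2 Y + 2 b\right) = \frac{9}{2} - 2 Y - 2 b$)
$E = - \frac{11}{2}$ ($E = \frac{9}{2} - 2 - 8 = - \frac{11}{2} \approx -5.5$)
$D + E 114 = 54 - 627 = -573$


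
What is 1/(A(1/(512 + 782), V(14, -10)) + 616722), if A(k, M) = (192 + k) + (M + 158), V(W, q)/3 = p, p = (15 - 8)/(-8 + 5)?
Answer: 1294/798482111 ≈ 1.6206e-6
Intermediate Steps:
p = -7/3 (p = 7/(-3) = 7*(-⅓) = -7/3 ≈ -2.3333)
V(W, q) = -7 (V(W, q) = 3*(-7/3) = -7)
A(k, M) = 350 + M + k (A(k, M) = (192 + k) + (158 + M) = 350 + M + k)
1/(A(1/(512 + 782), V(14, -10)) + 616722) = 1/((350 - 7 + 1/(512 + 782)) + 616722) = 1/((350 - 7 + 1/1294) + 616722) = 1/(443843/1294 + 616722) = 1/(798482111/1294) = 1294/798482111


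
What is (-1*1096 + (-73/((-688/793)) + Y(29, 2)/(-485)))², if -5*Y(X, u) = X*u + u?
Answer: 113993246429641881/111342342400 ≈ 1.0238e+6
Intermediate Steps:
Y(X, u) = -u/5 - X*u/5 (Y(X, u) = -(X*u + u)/5 = -(u + X*u)/5 = -u/5 - X*u/5)
(-1*1096 + (-73/((-688/793)) + Y(29, 2)/(-485)))² = (-1*1096 + (-73/((-688/793)) - ⅕*2*(1 + 29)/(-485)))² = (-1096 + (-73/((-688*1/793)) - ⅕*2*30*(-1/485)))² = (-1096 + (-73/(-688/793) - 12*(-1/485)))² = (-1096 + (-73*(-793/688) + 12/485))² = (-1096 + (57889/688 + 12/485))² = (-1096 + 28084421/333680)² = (-337628859/333680)² = 113993246429641881/111342342400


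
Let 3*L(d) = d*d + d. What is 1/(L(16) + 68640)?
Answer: 3/206192 ≈ 1.4550e-5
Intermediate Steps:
L(d) = d/3 + d²/3 (L(d) = (d*d + d)/3 = (d² + d)/3 = (d + d²)/3 = d/3 + d²/3)
1/(L(16) + 68640) = 1/((⅓)*16*(1 + 16) + 68640) = 1/((⅓)*16*17 + 68640) = 1/(272/3 + 68640) = 1/(206192/3) = 3/206192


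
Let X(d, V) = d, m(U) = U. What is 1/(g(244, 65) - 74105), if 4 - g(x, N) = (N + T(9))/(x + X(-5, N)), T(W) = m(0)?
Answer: -239/17710204 ≈ -1.3495e-5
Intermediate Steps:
T(W) = 0
g(x, N) = 4 - N/(-5 + x) (g(x, N) = 4 - (N + 0)/(x - 5) = 4 - N/(-5 + x))
1/(g(244, 65) - 74105) = 1/((-20 - 1*65 + 4*244)/(-5 + 244) - 74105) = 1/((-20 - 65 + 976)/239 - 74105) = 1/((1/239)*891 - 74105) = 1/(891/239 - 74105) = 1/(-17710204/239) = -239/17710204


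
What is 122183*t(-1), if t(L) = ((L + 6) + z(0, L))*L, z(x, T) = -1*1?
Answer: -488732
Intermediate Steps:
z(x, T) = -1
t(L) = L*(5 + L) (t(L) = ((L + 6) - 1)*L = ((6 + L) - 1)*L = (5 + L)*L = L*(5 + L))
122183*t(-1) = 122183*(-(5 - 1)) = 122183*(-1*4) = 122183*(-4) = -488732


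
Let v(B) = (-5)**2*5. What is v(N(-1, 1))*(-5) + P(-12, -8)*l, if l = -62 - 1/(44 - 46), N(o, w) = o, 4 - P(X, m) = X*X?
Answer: 7985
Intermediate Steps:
P(X, m) = 4 - X**2 (P(X, m) = 4 - X*X = 4 - X**2)
v(B) = 125 (v(B) = 25*5 = 125)
l = -123/2 (l = -62 - 1/(-2) = -62 - 1*(-1/2) = -62 + 1/2 = -123/2 ≈ -61.500)
v(N(-1, 1))*(-5) + P(-12, -8)*l = 125*(-5) + (4 - 1*(-12)**2)*(-123/2) = -625 + (4 - 1*144)*(-123/2) = -625 + (4 - 144)*(-123/2) = -625 - 140*(-123/2) = -625 + 8610 = 7985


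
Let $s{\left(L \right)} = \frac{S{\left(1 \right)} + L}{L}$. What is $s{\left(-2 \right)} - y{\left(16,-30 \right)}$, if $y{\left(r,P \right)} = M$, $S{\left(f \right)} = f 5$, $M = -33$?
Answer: $\frac{63}{2} \approx 31.5$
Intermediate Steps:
$S{\left(f \right)} = 5 f$
$y{\left(r,P \right)} = -33$
$s{\left(L \right)} = \frac{5 + L}{L}$ ($s{\left(L \right)} = \frac{5 \cdot 1 + L}{L} = \frac{5 + L}{L}$)
$s{\left(-2 \right)} - y{\left(16,-30 \right)} = \frac{5 - 2}{-2} - -33 = \left(- \frac{1}{2}\right) 3 + 33 = - \frac{3}{2} + 33 = \frac{63}{2}$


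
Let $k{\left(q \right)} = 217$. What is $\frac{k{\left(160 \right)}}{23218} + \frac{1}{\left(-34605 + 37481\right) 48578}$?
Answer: $\frac{15158582197}{1621897197752} \approx 0.0093462$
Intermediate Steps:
$\frac{k{\left(160 \right)}}{23218} + \frac{1}{\left(-34605 + 37481\right) 48578} = \frac{217}{23218} + \frac{1}{\left(-34605 + 37481\right) 48578} = 217 \cdot \frac{1}{23218} + \frac{1}{2876} \cdot \frac{1}{48578} = \frac{217}{23218} + \frac{1}{2876} \cdot \frac{1}{48578} = \frac{217}{23218} + \frac{1}{139710328} = \frac{15158582197}{1621897197752}$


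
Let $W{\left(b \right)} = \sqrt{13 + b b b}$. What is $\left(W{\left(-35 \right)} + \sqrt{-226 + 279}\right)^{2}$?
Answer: $-42809 + 2 i \sqrt{2271686} \approx -42809.0 + 3014.4 i$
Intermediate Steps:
$W{\left(b \right)} = \sqrt{13 + b^{3}}$ ($W{\left(b \right)} = \sqrt{13 + b^{2} b} = \sqrt{13 + b^{3}}$)
$\left(W{\left(-35 \right)} + \sqrt{-226 + 279}\right)^{2} = \left(\sqrt{13 + \left(-35\right)^{3}} + \sqrt{-226 + 279}\right)^{2} = \left(\sqrt{13 - 42875} + \sqrt{53}\right)^{2} = \left(\sqrt{-42862} + \sqrt{53}\right)^{2} = \left(i \sqrt{42862} + \sqrt{53}\right)^{2} = \left(\sqrt{53} + i \sqrt{42862}\right)^{2}$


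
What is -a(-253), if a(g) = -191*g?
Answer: -48323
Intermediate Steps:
-a(-253) = -(-191)*(-253) = -1*48323 = -48323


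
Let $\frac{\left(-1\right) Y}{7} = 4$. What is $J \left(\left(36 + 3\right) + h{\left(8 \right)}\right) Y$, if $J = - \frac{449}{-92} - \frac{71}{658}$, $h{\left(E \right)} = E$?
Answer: $- \frac{144455}{23} \approx -6280.6$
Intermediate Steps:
$Y = -28$ ($Y = \left(-7\right) 4 = -28$)
$J = \frac{144455}{30268}$ ($J = \left(-449\right) \left(- \frac{1}{92}\right) - \frac{71}{658} = \frac{449}{92} - \frac{71}{658} = \frac{144455}{30268} \approx 4.7725$)
$J \left(\left(36 + 3\right) + h{\left(8 \right)}\right) Y = \frac{144455 \left(\left(36 + 3\right) + 8\right) \left(-28\right)}{30268} = \frac{144455 \left(39 + 8\right) \left(-28\right)}{30268} = \frac{144455 \cdot 47 \left(-28\right)}{30268} = \frac{144455}{30268} \left(-1316\right) = - \frac{144455}{23}$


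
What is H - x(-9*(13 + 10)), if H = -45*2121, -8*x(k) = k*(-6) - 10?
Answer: -95291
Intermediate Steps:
x(k) = 5/4 + 3*k/4 (x(k) = -(k*(-6) - 10)/8 = -(-6*k - 10)/8 = -(-10 - 6*k)/8 = 5/4 + 3*k/4)
H = -95445
H - x(-9*(13 + 10)) = -95445 - (5/4 + 3*(-9*(13 + 10))/4) = -95445 - (5/4 + 3*(-9*23)/4) = -95445 - (5/4 + (¾)*(-207)) = -95445 - (5/4 - 621/4) = -95445 - 1*(-154) = -95445 + 154 = -95291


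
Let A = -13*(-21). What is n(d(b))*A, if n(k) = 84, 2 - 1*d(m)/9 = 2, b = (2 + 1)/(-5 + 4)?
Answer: 22932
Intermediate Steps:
b = -3 (b = 3/(-1) = 3*(-1) = -3)
d(m) = 0 (d(m) = 18 - 9*2 = 18 - 18 = 0)
A = 273
n(d(b))*A = 84*273 = 22932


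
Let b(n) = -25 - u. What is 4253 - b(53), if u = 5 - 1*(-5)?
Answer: 4288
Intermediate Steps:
u = 10 (u = 5 + 5 = 10)
b(n) = -35 (b(n) = -25 - 1*10 = -25 - 10 = -35)
4253 - b(53) = 4253 - 1*(-35) = 4253 + 35 = 4288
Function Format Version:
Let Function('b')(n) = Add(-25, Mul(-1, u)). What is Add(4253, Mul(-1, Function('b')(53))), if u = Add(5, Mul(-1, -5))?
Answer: 4288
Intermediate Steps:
u = 10 (u = Add(5, 5) = 10)
Function('b')(n) = -35 (Function('b')(n) = Add(-25, Mul(-1, 10)) = Add(-25, -10) = -35)
Add(4253, Mul(-1, Function('b')(53))) = Add(4253, Mul(-1, -35)) = Add(4253, 35) = 4288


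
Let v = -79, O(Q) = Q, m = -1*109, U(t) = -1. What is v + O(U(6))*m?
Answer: 30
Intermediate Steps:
m = -109
v + O(U(6))*m = -79 - 1*(-109) = -79 + 109 = 30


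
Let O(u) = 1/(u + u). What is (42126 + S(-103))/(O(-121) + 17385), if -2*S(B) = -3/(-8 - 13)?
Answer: 71361323/29450183 ≈ 2.4231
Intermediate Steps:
O(u) = 1/(2*u)
S(B) = -1/14 (S(B) = -(-3)/(2*(-8 - 13)) = -(-3)/(2*(-21)) = -(-1)*(-3)/42 = -½*⅐ = -1/14)
(42126 + S(-103))/(O(-121) + 17385) = (42126 - 1/14)/((½)/(-121) + 17385) = 589763/(14*((½)*(-1/121) + 17385)) = 589763/(14*(-1/242 + 17385)) = 589763/(14*(4207169/242)) = (589763/14)*(242/4207169) = 71361323/29450183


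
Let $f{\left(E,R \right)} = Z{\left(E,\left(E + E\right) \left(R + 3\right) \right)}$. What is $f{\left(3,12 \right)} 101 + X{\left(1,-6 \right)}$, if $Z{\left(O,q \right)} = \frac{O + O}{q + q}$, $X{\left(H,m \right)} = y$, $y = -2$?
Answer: $\frac{41}{30} \approx 1.3667$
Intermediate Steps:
$X{\left(H,m \right)} = -2$
$Z{\left(O,q \right)} = \frac{O}{q}$ ($Z{\left(O,q \right)} = \frac{2 O}{2 q} = 2 O \frac{1}{2 q} = \frac{O}{q}$)
$f{\left(E,R \right)} = \frac{1}{2 \left(3 + R\right)}$ ($f{\left(E,R \right)} = \frac{E}{\left(E + E\right) \left(R + 3\right)} = \frac{E}{2 E \left(3 + R\right)} = E \frac{1}{2 E \left(3 + R\right)} = \frac{1}{2 \left(3 + R\right)}$)
$f{\left(3,12 \right)} 101 + X{\left(1,-6 \right)} = \frac{1}{2 \left(3 + 12\right)} 101 - 2 = \frac{1}{2 \cdot 15} \cdot 101 - 2 = \frac{1}{2} \cdot \frac{1}{15} \cdot 101 - 2 = \frac{1}{30} \cdot 101 - 2 = \frac{101}{30} - 2 = \frac{41}{30}$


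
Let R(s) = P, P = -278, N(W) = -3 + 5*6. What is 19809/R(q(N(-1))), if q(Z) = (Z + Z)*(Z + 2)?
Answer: -19809/278 ≈ -71.255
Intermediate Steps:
N(W) = 27 (N(W) = -3 + 30 = 27)
q(Z) = 2*Z*(2 + Z) (q(Z) = (2*Z)*(2 + Z) = 2*Z*(2 + Z))
R(s) = -278
19809/R(q(N(-1))) = 19809/(-278) = 19809*(-1/278) = -19809/278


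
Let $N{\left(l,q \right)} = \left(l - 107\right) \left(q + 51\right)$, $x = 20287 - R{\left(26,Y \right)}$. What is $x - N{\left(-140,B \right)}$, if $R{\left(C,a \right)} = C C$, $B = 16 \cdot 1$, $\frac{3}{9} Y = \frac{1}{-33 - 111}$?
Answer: $36160$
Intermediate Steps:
$Y = - \frac{1}{48}$ ($Y = \frac{3}{-33 - 111} = \frac{3}{-144} = 3 \left(- \frac{1}{144}\right) = - \frac{1}{48} \approx -0.020833$)
$B = 16$
$R{\left(C,a \right)} = C^{2}$
$x = 19611$ ($x = 20287 - 26^{2} = 20287 - 676 = 19611$)
$N{\left(l,q \right)} = \left(-107 + l\right) \left(51 + q\right)$
$x - N{\left(-140,B \right)} = 19611 - \left(-5457 - 1712 + 51 \left(-140\right) - 2240\right) = 19611 - \left(-5457 - 1712 - 7140 - 2240\right) = 19611 - -16549 = 19611 + 16549 = 36160$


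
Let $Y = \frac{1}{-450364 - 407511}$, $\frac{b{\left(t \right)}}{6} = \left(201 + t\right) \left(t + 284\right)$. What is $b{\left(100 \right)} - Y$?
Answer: $\frac{594939744001}{857875} \approx 6.935 \cdot 10^{5}$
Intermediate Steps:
$b{\left(t \right)} = 6 \left(201 + t\right) \left(284 + t\right)$ ($b{\left(t \right)} = 6 \left(201 + t\right) \left(t + 284\right) = 6 \left(201 + t\right) \left(284 + t\right)$)
$Y = - \frac{1}{857875}$ ($Y = \frac{1}{-857875} = - \frac{1}{857875} \approx -1.1657 \cdot 10^{-6}$)
$b{\left(100 \right)} - Y = \left(342504 + 6 \cdot 100^{2} + 2910 \cdot 100\right) - - \frac{1}{857875} = \left(342504 + 6 \cdot 10000 + 291000\right) + \frac{1}{857875} = \left(342504 + 60000 + 291000\right) + \frac{1}{857875} = 693504 + \frac{1}{857875} = \frac{594939744001}{857875}$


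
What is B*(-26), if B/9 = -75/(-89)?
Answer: -17550/89 ≈ -197.19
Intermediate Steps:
B = 675/89 (B = 9*(-75/(-89)) = 9*(-75*(-1/89)) = 9*(75/89) = 675/89 ≈ 7.5843)
B*(-26) = (675/89)*(-26) = -17550/89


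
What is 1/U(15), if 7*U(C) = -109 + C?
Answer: -7/94 ≈ -0.074468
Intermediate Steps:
U(C) = -109/7 + C/7 (U(C) = (-109 + C)/7 = -109/7 + C/7)
1/U(15) = 1/(-109/7 + (1/7)*15) = 1/(-109/7 + 15/7) = 1/(-94/7) = -7/94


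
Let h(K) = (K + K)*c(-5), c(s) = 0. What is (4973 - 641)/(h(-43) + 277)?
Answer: 4332/277 ≈ 15.639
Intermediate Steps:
h(K) = 0 (h(K) = (K + K)*0 = (2*K)*0 = 0)
(4973 - 641)/(h(-43) + 277) = (4973 - 641)/(0 + 277) = 4332/277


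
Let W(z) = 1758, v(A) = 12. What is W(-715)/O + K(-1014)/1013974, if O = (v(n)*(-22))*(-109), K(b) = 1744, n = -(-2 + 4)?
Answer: 152729303/2431509652 ≈ 0.062813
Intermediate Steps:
n = -2 (n = -1*2 = -2)
O = 28776 (O = (12*(-22))*(-109) = -264*(-109) = 28776)
W(-715)/O + K(-1014)/1013974 = 1758/28776 + 1744/1013974 = 1758*(1/28776) + 1744*(1/1013974) = 293/4796 + 872/506987 = 152729303/2431509652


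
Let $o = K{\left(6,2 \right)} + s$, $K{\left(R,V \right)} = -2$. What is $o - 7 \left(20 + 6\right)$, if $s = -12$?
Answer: $-196$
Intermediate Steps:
$o = -14$ ($o = -2 - 12 = -14$)
$o - 7 \left(20 + 6\right) = -14 - 7 \left(20 + 6\right) = -14 - 182 = -196$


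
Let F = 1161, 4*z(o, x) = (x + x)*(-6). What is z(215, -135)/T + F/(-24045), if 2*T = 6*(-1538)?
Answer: -1677231/12327070 ≈ -0.13606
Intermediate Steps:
z(o, x) = -3*x (z(o, x) = ((x + x)*(-6))/4 = ((2*x)*(-6))/4 = (-12*x)/4 = -3*x)
T = -4614 (T = (6*(-1538))/2 = (½)*(-9228) = -4614)
z(215, -135)/T + F/(-24045) = -3*(-135)/(-4614) + 1161/(-24045) = 405*(-1/4614) + 1161*(-1/24045) = -135/1538 - 387/8015 = -1677231/12327070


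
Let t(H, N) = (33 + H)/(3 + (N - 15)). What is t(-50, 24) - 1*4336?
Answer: -52049/12 ≈ -4337.4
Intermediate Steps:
t(H, N) = (33 + H)/(-12 + N) (t(H, N) = (33 + H)/(3 + (-15 + N)) = (33 + H)/(-12 + N))
t(-50, 24) - 1*4336 = (33 - 50)/(-12 + 24) - 1*4336 = -17/12 - 4336 = -52049/12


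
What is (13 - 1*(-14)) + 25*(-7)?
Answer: -148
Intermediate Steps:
(13 - 1*(-14)) + 25*(-7) = (13 + 14) - 175 = 27 - 175 = -148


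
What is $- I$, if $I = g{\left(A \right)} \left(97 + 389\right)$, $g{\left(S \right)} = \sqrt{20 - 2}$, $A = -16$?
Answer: $- 1458 \sqrt{2} \approx -2061.9$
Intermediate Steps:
$g{\left(S \right)} = 3 \sqrt{2}$ ($g{\left(S \right)} = \sqrt{18} = 3 \sqrt{2}$)
$I = 1458 \sqrt{2}$ ($I = 3 \sqrt{2} \left(97 + 389\right) = 3 \sqrt{2} \cdot 486 = 1458 \sqrt{2} \approx 2061.9$)
$- I = - 1458 \sqrt{2}$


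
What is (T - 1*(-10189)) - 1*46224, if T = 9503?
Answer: -26532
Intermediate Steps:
(T - 1*(-10189)) - 1*46224 = (9503 - 1*(-10189)) - 1*46224 = (9503 + 10189) - 46224 = 19692 - 46224 = -26532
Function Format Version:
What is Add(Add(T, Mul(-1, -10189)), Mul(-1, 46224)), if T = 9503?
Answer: -26532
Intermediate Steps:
Add(Add(T, Mul(-1, -10189)), Mul(-1, 46224)) = Add(Add(9503, Mul(-1, -10189)), Mul(-1, 46224)) = Add(Add(9503, 10189), -46224) = Add(19692, -46224) = -26532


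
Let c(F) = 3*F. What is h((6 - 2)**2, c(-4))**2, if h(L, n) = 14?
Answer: 196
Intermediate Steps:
h((6 - 2)**2, c(-4))**2 = 14**2 = 196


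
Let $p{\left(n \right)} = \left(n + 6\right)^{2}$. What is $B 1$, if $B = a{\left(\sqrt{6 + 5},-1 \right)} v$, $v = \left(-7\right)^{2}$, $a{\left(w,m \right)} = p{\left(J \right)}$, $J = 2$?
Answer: $3136$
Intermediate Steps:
$p{\left(n \right)} = \left(6 + n\right)^{2}$
$a{\left(w,m \right)} = 64$ ($a{\left(w,m \right)} = \left(6 + 2\right)^{2} = 8^{2} = 64$)
$v = 49$
$B = 3136$ ($B = 64 \cdot 49 = 3136$)
$B 1 = 3136 \cdot 1 = 3136$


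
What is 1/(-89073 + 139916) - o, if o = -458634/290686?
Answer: 1059937234/671788559 ≈ 1.5778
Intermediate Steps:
o = -20847/13213 (o = -458634*1/290686 = -20847/13213 ≈ -1.5778)
1/(-89073 + 139916) - o = 1/(-89073 + 139916) - 1*(-20847/13213) = 1/50843 + 20847/13213 = 1059937234/671788559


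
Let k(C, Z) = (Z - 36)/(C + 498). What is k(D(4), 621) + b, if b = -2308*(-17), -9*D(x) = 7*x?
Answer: 174762409/4454 ≈ 39237.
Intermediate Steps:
D(x) = -7*x/9
k(C, Z) = (-36 + Z)/(498 + C)
b = 39236
k(D(4), 621) + b = (-36 + 621)/(498 - 7/9*4) + 39236 = 585/(498 - 28/9) + 39236 = 585/(4454/9) + 39236 = (9/4454)*585 + 39236 = 5265/4454 + 39236 = 174762409/4454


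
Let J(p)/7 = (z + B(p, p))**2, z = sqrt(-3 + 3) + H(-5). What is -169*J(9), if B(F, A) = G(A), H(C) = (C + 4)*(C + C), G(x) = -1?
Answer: -95823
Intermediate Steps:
H(C) = 2*C*(4 + C) (H(C) = (4 + C)*(2*C) = 2*C*(4 + C))
B(F, A) = -1
z = 10 (z = sqrt(-3 + 3) + 2*(-5)*(4 - 5) = sqrt(0) + 2*(-5)*(-1) = 0 + 10 = 10)
J(p) = 567 (J(p) = 7*(10 - 1)**2 = 7*9**2 = 7*81 = 567)
-169*J(9) = -169*567 = -95823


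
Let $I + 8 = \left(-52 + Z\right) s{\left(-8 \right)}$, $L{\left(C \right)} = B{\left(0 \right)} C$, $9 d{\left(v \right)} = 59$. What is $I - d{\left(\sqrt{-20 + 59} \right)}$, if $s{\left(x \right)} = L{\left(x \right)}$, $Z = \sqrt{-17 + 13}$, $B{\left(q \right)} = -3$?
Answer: $- \frac{11363}{9} + 48 i \approx -1262.6 + 48.0 i$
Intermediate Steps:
$d{\left(v \right)} = \frac{59}{9}$ ($d{\left(v \right)} = \frac{1}{9} \cdot 59 = \frac{59}{9}$)
$L{\left(C \right)} = - 3 C$
$Z = 2 i$ ($Z = \sqrt{-4} = 2 i \approx 2.0 i$)
$s{\left(x \right)} = - 3 x$
$I = -1256 + 48 i$ ($I = -8 + \left(-52 + 2 i\right) \left(\left(-3\right) \left(-8\right)\right) = -8 + \left(-52 + 2 i\right) 24 = -8 - \left(1248 - 48 i\right) = -1256 + 48 i \approx -1256.0 + 48.0 i$)
$I - d{\left(\sqrt{-20 + 59} \right)} = \left(-1256 + 48 i\right) - \frac{59}{9} = - \frac{11363}{9} + 48 i$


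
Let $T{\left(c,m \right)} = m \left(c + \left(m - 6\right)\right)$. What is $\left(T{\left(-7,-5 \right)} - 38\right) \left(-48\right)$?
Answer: $-2496$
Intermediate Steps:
$T{\left(c,m \right)} = m \left(-6 + c + m\right)$ ($T{\left(c,m \right)} = m \left(c + \left(m - 6\right)\right) = m \left(c + \left(-6 + m\right)\right) = m \left(-6 + c + m\right)$)
$\left(T{\left(-7,-5 \right)} - 38\right) \left(-48\right) = \left(- 5 \left(-6 - 7 - 5\right) - 38\right) \left(-48\right) = \left(\left(-5\right) \left(-18\right) - 38\right) \left(-48\right) = \left(90 - 38\right) \left(-48\right) = 52 \left(-48\right) = -2496$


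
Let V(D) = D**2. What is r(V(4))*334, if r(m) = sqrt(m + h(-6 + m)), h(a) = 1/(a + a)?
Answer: 167*sqrt(1605)/5 ≈ 1338.1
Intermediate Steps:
h(a) = 1/(2*a)
r(m) = sqrt(m + 1/(2*(-6 + m)))
r(V(4))*334 = (sqrt(2)*sqrt(1/(-6 + 4**2) + 2*4**2)/2)*334 = (sqrt(2)*sqrt(1/(-6 + 16) + 2*16)/2)*334 = (sqrt(2)*sqrt(1/10 + 32)/2)*334 = (sqrt(2)*sqrt(321/10)/2)*334 = (sqrt(2)*(sqrt(3210)/10)/2)*334 = (sqrt(1605)/10)*334 = 167*sqrt(1605)/5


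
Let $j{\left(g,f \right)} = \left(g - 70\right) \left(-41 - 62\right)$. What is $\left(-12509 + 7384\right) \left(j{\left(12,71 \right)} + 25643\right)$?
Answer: $-162037125$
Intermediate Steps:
$j{\left(g,f \right)} = 7210 - 103 g$ ($j{\left(g,f \right)} = \left(-70 + g\right) \left(-103\right) = 7210 - 103 g$)
$\left(-12509 + 7384\right) \left(j{\left(12,71 \right)} + 25643\right) = \left(-12509 + 7384\right) \left(\left(7210 - 1236\right) + 25643\right) = - 5125 \left(\left(7210 - 1236\right) + 25643\right) = - 5125 \left(5974 + 25643\right) = \left(-5125\right) 31617 = -162037125$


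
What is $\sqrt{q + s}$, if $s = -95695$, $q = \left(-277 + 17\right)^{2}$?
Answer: $i \sqrt{28095} \approx 167.62 i$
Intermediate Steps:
$q = 67600$ ($q = \left(-260\right)^{2} = 67600$)
$\sqrt{q + s} = \sqrt{67600 - 95695} = \sqrt{-28095} = i \sqrt{28095}$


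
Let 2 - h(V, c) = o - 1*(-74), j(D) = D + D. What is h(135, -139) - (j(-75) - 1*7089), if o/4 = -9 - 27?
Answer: 7311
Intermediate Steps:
o = -144 (o = 4*(-9 - 27) = 4*(-36) = -144)
j(D) = 2*D
h(V, c) = 72 (h(V, c) = 2 - (-144 - 1*(-74)) = 2 - (-144 + 74) = 2 - 1*(-70) = 2 + 70 = 72)
h(135, -139) - (j(-75) - 1*7089) = 72 - (2*(-75) - 1*7089) = 72 - (-150 - 7089) = 72 - 1*(-7239) = 72 + 7239 = 7311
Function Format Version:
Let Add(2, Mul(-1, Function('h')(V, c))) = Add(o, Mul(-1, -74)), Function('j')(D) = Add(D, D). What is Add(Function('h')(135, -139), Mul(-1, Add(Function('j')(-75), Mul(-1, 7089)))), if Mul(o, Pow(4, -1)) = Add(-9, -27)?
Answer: 7311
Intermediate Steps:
o = -144 (o = Mul(4, Add(-9, -27)) = Mul(4, -36) = -144)
Function('j')(D) = Mul(2, D)
Function('h')(V, c) = 72 (Function('h')(V, c) = Add(2, Mul(-1, Add(-144, Mul(-1, -74)))) = Add(2, Mul(-1, Add(-144, 74))) = Add(2, Mul(-1, -70)) = Add(2, 70) = 72)
Add(Function('h')(135, -139), Mul(-1, Add(Function('j')(-75), Mul(-1, 7089)))) = Add(72, Mul(-1, Add(Mul(2, -75), Mul(-1, 7089)))) = Add(72, Mul(-1, Add(-150, -7089))) = Add(72, Mul(-1, -7239)) = Add(72, 7239) = 7311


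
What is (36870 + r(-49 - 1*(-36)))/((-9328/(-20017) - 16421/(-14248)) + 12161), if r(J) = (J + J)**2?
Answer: 10708202401936/3468805753277 ≈ 3.0870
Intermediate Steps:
r(J) = 4*J**2 (r(J) = (2*J)**2 = 4*J**2)
(36870 + r(-49 - 1*(-36)))/((-9328/(-20017) - 16421/(-14248)) + 12161) = (36870 + 4*(-49 - 1*(-36))**2)/((-9328/(-20017) - 16421/(-14248)) + 12161) = (36870 + 4*(-49 + 36)**2)/((-9328*(-1/20017) - 16421*(-1/14248)) + 12161) = (36870 + 4*(-13)**2)/((9328/20017 + 16421/14248) + 12161) = (36870 + 4*169)/(461604501/285202216 + 12161) = (36870 + 676)/(3468805753277/285202216) = 37546*(285202216/3468805753277) = 10708202401936/3468805753277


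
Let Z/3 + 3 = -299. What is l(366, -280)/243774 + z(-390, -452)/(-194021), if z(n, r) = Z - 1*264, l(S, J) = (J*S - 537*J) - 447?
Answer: 3162737891/15765758418 ≈ 0.20061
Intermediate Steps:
Z = -906 (Z = -9 + 3*(-299) = -9 - 897 = -906)
l(S, J) = -447 - 537*J + J*S (l(S, J) = (-537*J + J*S) - 447 = -447 - 537*J + J*S)
z(n, r) = -1170 (z(n, r) = -906 - 1*264 = -906 - 264 = -1170)
l(366, -280)/243774 + z(-390, -452)/(-194021) = (-447 - 537*(-280) - 280*366)/243774 - 1170/(-194021) = (-447 + 150360 - 102480)*(1/243774) - 1170*(-1/194021) = 47433*(1/243774) + 1170/194021 = 15811/81258 + 1170/194021 = 3162737891/15765758418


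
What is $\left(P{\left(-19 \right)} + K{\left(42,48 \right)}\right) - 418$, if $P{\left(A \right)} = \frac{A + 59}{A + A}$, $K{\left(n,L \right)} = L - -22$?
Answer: $- \frac{6632}{19} \approx -349.05$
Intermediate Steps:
$K{\left(n,L \right)} = 22 + L$ ($K{\left(n,L \right)} = L + 22 = 22 + L$)
$P{\left(A \right)} = \frac{59 + A}{2 A}$
$\left(P{\left(-19 \right)} + K{\left(42,48 \right)}\right) - 418 = \left(\frac{59 - 19}{2 \left(-19\right)} + \left(22 + 48\right)\right) - 418 = \left(\frac{1}{2} \left(- \frac{1}{19}\right) 40 + 70\right) - 418 = \left(- \frac{20}{19} + 70\right) - 418 = \frac{1310}{19} - 418 = - \frac{6632}{19}$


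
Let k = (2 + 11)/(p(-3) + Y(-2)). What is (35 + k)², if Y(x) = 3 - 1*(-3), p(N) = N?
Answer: 13924/9 ≈ 1547.1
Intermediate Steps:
Y(x) = 6 (Y(x) = 3 + 3 = 6)
k = 13/3 (k = (2 + 11)/(-3 + 6) = 13/3 ≈ 4.3333)
(35 + k)² = (35 + 13/3)² = (118/3)² = 13924/9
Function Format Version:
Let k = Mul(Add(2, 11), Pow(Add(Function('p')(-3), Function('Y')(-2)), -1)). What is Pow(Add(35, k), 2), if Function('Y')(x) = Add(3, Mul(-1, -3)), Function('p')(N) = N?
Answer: Rational(13924, 9) ≈ 1547.1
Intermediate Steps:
Function('Y')(x) = 6 (Function('Y')(x) = Add(3, 3) = 6)
k = Rational(13, 3) (k = Mul(Add(2, 11), Pow(Add(-3, 6), -1)) = Mul(13, Pow(3, -1)) = Mul(13, Rational(1, 3)) = Rational(13, 3) ≈ 4.3333)
Pow(Add(35, k), 2) = Pow(Add(35, Rational(13, 3)), 2) = Pow(Rational(118, 3), 2) = Rational(13924, 9)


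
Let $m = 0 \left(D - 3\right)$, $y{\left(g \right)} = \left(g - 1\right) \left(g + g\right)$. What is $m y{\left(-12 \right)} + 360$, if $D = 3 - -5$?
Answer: $360$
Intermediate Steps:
$D = 8$ ($D = 3 + 5 = 8$)
$y{\left(g \right)} = 2 g \left(-1 + g\right)$ ($y{\left(g \right)} = \left(-1 + g\right) 2 g = 2 g \left(-1 + g\right)$)
$m = 0$ ($m = 0 \left(8 - 3\right) = 0 \cdot 5 = 0$)
$m y{\left(-12 \right)} + 360 = 0 \cdot 2 \left(-12\right) \left(-1 - 12\right) + 360 = 0 \cdot 2 \left(-12\right) \left(-13\right) + 360 = 0 \cdot 312 + 360 = 0 + 360 = 360$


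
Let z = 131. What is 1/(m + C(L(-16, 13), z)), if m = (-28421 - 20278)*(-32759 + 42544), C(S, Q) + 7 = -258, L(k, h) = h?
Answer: -1/476519980 ≈ -2.0985e-9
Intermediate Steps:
C(S, Q) = -265 (C(S, Q) = -7 - 258 = -265)
m = -476519715 (m = -48699*9785 = -476519715)
1/(m + C(L(-16, 13), z)) = 1/(-476519715 - 265) = 1/(-476519980) = -1/476519980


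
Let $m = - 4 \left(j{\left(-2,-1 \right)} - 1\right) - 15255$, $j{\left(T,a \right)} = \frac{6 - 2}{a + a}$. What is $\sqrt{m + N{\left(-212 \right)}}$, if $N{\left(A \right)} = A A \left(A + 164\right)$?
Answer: $33 i \sqrt{1995} \approx 1474.0 i$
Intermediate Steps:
$j{\left(T,a \right)} = \frac{2}{a}$ ($j{\left(T,a \right)} = \frac{4}{2 a} = 4 \frac{1}{2 a} = \frac{2}{a}$)
$m = -15243$ ($m = - 4 \left(\frac{2}{-1} - 1\right) - 15255 = - 4 \left(2 \left(-1\right) - 1\right) - 15255 = - 4 \left(-2 - 1\right) - 15255 = \left(-4\right) \left(-3\right) - 15255 = 12 - 15255 = -15243$)
$N{\left(A \right)} = A^{2} \left(164 + A\right)$
$\sqrt{m + N{\left(-212 \right)}} = \sqrt{-15243 + \left(-212\right)^{2} \left(164 - 212\right)} = \sqrt{-15243 + 44944 \left(-48\right)} = \sqrt{-15243 - 2157312} = \sqrt{-2172555} = 33 i \sqrt{1995}$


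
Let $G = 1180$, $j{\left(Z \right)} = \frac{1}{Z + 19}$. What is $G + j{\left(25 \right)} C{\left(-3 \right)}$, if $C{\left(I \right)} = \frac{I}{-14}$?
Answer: $\frac{726883}{616} \approx 1180.0$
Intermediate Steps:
$C{\left(I \right)} = - \frac{I}{14}$ ($C{\left(I \right)} = I \left(- \frac{1}{14}\right) = - \frac{I}{14}$)
$j{\left(Z \right)} = \frac{1}{19 + Z}$
$G + j{\left(25 \right)} C{\left(-3 \right)} = 1180 + \frac{\left(- \frac{1}{14}\right) \left(-3\right)}{19 + 25} = 1180 + \frac{1}{44} \cdot \frac{3}{14} = 1180 + \frac{3}{616} = \frac{726883}{616}$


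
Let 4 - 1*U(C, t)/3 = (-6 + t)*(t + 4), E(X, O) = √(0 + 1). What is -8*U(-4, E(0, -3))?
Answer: -696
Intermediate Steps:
E(X, O) = 1 (E(X, O) = √1 = 1)
U(C, t) = 12 - 3*(-6 + t)*(4 + t) (U(C, t) = 12 - 3*(-6 + t)*(t + 4) = 12 - 3*(-6 + t)*(4 + t))
-8*U(-4, E(0, -3)) = -8*(84 - 3*1² + 6*1) = -8*(84 - 3*1 + 6) = -8*(84 - 3 + 6) = -8*87 = -696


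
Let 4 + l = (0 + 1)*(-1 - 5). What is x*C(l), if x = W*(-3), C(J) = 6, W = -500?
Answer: 9000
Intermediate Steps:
l = -10 (l = -4 + (0 + 1)*(-1 - 5) = -4 + 1*(-6) = -4 - 6 = -10)
x = 1500 (x = -500*(-3) = 1500)
x*C(l) = 1500*6 = 9000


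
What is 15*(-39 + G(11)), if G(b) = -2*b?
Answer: -915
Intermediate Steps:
15*(-39 + G(11)) = 15*(-39 - 2*11) = 15*(-39 - 22) = 15*(-61) = -915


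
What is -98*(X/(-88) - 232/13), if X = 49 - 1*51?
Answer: 499555/286 ≈ 1746.7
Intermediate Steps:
X = -2 (X = 49 - 51 = -2)
-98*(X/(-88) - 232/13) = -98*(-2/(-88) - 232/13) = -98*(-2*(-1/88) - 232*1/13) = -98*(1/44 - 232/13) = -98*(-10195/572) = 499555/286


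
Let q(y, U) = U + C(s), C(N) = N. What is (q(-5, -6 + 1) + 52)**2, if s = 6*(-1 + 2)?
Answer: 2809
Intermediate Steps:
s = 6 (s = 6*1 = 6)
q(y, U) = 6 + U (q(y, U) = U + 6 = 6 + U)
(q(-5, -6 + 1) + 52)**2 = ((6 + (-6 + 1)) + 52)**2 = ((6 - 5) + 52)**2 = (1 + 52)**2 = 53**2 = 2809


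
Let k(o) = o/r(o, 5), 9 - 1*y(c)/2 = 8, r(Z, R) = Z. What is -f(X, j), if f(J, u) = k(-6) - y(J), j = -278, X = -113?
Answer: 1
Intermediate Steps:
y(c) = 2 (y(c) = 18 - 2*8 = 18 - 16 = 2)
k(o) = 1 (k(o) = o/o = 1)
f(J, u) = -1 (f(J, u) = 1 - 1*2 = 1 - 2 = -1)
-f(X, j) = -1*(-1) = 1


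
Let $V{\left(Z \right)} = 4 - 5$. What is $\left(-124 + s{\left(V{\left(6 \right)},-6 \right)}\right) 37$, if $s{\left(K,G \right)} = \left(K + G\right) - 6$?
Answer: $-5069$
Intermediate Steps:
$V{\left(Z \right)} = -1$ ($V{\left(Z \right)} = 4 - 5 = -1$)
$s{\left(K,G \right)} = -6 + G + K$ ($s{\left(K,G \right)} = \left(G + K\right) - 6 = -6 + G + K$)
$\left(-124 + s{\left(V{\left(6 \right)},-6 \right)}\right) 37 = \left(-124 - 13\right) 37 = \left(-137\right) 37 = -5069$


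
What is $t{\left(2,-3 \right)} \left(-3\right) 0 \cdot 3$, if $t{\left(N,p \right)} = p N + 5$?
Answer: $0$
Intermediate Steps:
$t{\left(N,p \right)} = 5 + N p$ ($t{\left(N,p \right)} = N p + 5 = 5 + N p$)
$t{\left(2,-3 \right)} \left(-3\right) 0 \cdot 3 = \left(5 + 2 \left(-3\right)\right) \left(-3\right) 0 \cdot 3 = \left(5 - 6\right) 0 \cdot 3 = \left(-1\right) 0 = 0$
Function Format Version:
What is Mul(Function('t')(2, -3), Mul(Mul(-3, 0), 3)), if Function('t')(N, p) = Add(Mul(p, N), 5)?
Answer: 0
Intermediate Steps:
Function('t')(N, p) = Add(5, Mul(N, p)) (Function('t')(N, p) = Add(Mul(N, p), 5) = Add(5, Mul(N, p)))
Mul(Function('t')(2, -3), Mul(Mul(-3, 0), 3)) = Mul(Add(5, Mul(2, -3)), Mul(Mul(-3, 0), 3)) = Mul(Add(5, -6), Mul(0, 3)) = Mul(-1, 0) = 0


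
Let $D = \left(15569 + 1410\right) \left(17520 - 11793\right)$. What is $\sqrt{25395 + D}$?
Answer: $16 \sqrt{379938} \approx 9862.3$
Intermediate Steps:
$D = 97238733$ ($D = 16979 \cdot 5727 = 97238733$)
$\sqrt{25395 + D} = \sqrt{25395 + 97238733} = \sqrt{97264128} = 16 \sqrt{379938}$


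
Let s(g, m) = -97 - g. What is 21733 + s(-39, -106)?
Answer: 21675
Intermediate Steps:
21733 + s(-39, -106) = 21733 + (-97 - 1*(-39)) = 21733 + (-97 + 39) = 21733 - 58 = 21675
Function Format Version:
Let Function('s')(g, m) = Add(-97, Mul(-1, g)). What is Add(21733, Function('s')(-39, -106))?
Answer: 21675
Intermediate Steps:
Add(21733, Function('s')(-39, -106)) = Add(21733, Add(-97, Mul(-1, -39))) = Add(21733, Add(-97, 39)) = Add(21733, -58) = 21675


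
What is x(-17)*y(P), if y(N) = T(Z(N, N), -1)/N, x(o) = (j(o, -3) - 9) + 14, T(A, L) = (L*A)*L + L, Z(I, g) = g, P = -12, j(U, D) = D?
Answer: 13/6 ≈ 2.1667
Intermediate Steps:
T(A, L) = L + A*L² (T(A, L) = (A*L)*L + L = A*L² + L = L + A*L²)
x(o) = 2 (x(o) = (-3 - 9) + 14 = -12 + 14 = 2)
y(N) = (-1 + N)/N (y(N) = (-(1 + N*(-1)))/N = (-(1 - N))/N = (-1 + N)/N)
x(-17)*y(P) = 2*((-1 - 12)/(-12)) = 2*(-1/12*(-13)) = 2*(13/12) = 13/6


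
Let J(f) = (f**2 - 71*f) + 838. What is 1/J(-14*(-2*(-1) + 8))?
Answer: 1/30378 ≈ 3.2919e-5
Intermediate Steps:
J(f) = 838 + f**2 - 71*f
1/J(-14*(-2*(-1) + 8)) = 1/(838 + (-14*(-2*(-1) + 8))**2 - (-994)*(-2*(-1) + 8)) = 1/(838 + (-14*(2 + 8))**2 - (-994)*(2 + 8)) = 1/(838 + (-14*10)**2 - (-994)*10) = 1/(838 + (-140)**2 - 71*(-140)) = 1/(838 + 19600 + 9940) = 1/30378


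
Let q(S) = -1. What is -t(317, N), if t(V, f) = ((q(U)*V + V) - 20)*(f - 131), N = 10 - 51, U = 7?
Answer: -3440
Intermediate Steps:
N = -41
t(V, f) = 2620 - 20*f (t(V, f) = ((-V + V) - 20)*(f - 131) = (0 - 20)*(-131 + f) = -20*(-131 + f) = 2620 - 20*f)
-t(317, N) = -(2620 - 20*(-41)) = -(2620 + 820) = -1*3440 = -3440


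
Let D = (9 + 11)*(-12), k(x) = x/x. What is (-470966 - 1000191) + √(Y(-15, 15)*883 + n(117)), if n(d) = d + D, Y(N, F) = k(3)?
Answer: -1471157 + 2*√190 ≈ -1.4711e+6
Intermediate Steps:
k(x) = 1
Y(N, F) = 1
D = -240 (D = 20*(-12) = -240)
n(d) = -240 + d (n(d) = d - 240 = -240 + d)
(-470966 - 1000191) + √(Y(-15, 15)*883 + n(117)) = (-470966 - 1000191) + √(1*883 + (-240 + 117)) = -1471157 + √(883 - 123) = -1471157 + √760 = -1471157 + 2*√190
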